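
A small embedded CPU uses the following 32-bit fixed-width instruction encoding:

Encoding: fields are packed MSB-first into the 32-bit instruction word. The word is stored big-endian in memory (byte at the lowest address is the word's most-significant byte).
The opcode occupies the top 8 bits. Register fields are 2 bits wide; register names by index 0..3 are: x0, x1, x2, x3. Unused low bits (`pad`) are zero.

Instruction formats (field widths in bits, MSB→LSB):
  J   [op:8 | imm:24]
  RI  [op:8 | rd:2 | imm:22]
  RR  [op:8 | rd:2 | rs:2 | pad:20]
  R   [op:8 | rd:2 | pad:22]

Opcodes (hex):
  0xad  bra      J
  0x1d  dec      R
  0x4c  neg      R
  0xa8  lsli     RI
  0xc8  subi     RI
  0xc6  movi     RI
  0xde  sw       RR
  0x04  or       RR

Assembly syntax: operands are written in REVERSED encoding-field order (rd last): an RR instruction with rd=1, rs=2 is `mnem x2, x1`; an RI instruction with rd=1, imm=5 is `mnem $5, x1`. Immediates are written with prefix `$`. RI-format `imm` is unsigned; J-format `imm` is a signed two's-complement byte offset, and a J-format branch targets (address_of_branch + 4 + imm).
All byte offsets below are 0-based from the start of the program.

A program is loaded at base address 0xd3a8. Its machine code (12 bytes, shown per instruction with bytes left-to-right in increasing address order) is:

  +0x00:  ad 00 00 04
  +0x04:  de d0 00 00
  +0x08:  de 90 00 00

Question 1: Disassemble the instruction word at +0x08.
sw x1, x2

[08] de 90 00 00 → 0xde900000
  top 8b → 0xde → sw [RR]
  [23:22] rd=2 = x2
  [21:20] rs=1 = x1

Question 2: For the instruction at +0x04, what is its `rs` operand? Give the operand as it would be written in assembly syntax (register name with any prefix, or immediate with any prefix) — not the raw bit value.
x1

off 0x04: read de d0 00 00 as big → 0xded00000
  top 8b → 0xde → sw [RR]
  rd@[23:22]=0x3 ⇒ x3
  rs@[21:20]=0x1 ⇒ x1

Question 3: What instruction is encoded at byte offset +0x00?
+0x00: ad 00 00 04 ⇒ word 0xad000004 (big)
  top 8b → 0xad → bra [J]
  imm: (w>>0)&0xffffff=0x4 → $4

bra $4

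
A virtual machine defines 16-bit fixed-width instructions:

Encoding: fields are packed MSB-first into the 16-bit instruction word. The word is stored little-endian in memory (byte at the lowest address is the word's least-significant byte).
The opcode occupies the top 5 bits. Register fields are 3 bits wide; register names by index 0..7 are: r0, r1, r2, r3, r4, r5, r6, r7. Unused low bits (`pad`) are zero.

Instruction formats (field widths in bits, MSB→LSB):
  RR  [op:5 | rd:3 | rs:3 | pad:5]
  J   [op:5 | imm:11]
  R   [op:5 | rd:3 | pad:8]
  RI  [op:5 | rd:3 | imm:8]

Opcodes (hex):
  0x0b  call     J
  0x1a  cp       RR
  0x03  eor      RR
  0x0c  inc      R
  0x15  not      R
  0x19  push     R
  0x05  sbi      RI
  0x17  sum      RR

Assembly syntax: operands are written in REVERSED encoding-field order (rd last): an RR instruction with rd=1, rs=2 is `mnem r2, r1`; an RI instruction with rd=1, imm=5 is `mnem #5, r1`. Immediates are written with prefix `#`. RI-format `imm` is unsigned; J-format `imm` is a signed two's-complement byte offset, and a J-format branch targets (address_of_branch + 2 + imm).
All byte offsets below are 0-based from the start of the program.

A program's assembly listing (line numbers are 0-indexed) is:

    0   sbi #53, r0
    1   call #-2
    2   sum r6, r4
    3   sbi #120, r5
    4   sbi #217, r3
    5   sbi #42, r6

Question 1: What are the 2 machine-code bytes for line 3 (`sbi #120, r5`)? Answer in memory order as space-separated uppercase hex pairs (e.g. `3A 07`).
78 2D

3. sbi fields op=0x5:5|rd=5:3|imm=120:8 → word 2d78h → 78 2d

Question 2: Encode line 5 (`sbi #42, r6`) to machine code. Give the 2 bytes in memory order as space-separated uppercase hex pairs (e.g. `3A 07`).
2A 2E

line 5 (sbi): pack op=0x5:5|rd=6:3|imm=42:8 = 0x2e2a; little→ 2a 2e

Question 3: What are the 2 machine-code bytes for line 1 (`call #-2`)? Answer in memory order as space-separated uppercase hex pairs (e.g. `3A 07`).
FE 5F

line 1 (call): pack op=0xb:5|imm=-2:11 = 0x5ffe; little→ fe 5f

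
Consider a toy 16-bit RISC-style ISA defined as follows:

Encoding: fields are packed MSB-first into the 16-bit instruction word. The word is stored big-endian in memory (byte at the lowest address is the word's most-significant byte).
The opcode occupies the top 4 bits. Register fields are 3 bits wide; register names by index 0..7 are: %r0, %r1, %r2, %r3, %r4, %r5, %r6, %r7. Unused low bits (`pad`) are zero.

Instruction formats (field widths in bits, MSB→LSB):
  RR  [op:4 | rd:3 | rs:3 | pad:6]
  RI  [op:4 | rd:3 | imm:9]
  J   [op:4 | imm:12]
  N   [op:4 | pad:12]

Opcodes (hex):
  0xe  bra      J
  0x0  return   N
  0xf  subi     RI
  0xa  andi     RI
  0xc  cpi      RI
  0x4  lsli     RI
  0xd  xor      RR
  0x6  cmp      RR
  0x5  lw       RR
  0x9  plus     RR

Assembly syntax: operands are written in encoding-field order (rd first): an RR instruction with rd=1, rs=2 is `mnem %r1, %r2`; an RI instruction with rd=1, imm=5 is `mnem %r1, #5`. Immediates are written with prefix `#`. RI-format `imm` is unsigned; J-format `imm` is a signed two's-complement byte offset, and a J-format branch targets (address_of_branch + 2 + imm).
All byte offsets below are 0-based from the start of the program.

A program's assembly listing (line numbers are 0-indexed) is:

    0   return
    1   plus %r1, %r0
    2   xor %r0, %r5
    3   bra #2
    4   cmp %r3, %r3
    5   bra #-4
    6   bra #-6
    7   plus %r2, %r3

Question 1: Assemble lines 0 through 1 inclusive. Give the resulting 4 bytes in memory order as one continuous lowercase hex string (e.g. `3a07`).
line 0 (return): pack op=0x0:4|pad=0:12 = 0x0000; big→ 00 00
line 1 (plus): pack op=0x9:4|rd=1:3|rs=0:3|pad=0:6 = 0x9200; big→ 92 00

00009200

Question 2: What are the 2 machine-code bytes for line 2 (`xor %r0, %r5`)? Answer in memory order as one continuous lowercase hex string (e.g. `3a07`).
d140

line 2 (xor): pack op=0xd:4|rd=0:3|rs=5:3|pad=0:6 = 0xd140; big→ d1 40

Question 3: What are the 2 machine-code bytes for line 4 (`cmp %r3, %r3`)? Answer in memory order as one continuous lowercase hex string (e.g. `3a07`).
line 4 (cmp): pack op=0x6:4|rd=3:3|rs=3:3|pad=0:6 = 0x66c0; big→ 66 c0

66c0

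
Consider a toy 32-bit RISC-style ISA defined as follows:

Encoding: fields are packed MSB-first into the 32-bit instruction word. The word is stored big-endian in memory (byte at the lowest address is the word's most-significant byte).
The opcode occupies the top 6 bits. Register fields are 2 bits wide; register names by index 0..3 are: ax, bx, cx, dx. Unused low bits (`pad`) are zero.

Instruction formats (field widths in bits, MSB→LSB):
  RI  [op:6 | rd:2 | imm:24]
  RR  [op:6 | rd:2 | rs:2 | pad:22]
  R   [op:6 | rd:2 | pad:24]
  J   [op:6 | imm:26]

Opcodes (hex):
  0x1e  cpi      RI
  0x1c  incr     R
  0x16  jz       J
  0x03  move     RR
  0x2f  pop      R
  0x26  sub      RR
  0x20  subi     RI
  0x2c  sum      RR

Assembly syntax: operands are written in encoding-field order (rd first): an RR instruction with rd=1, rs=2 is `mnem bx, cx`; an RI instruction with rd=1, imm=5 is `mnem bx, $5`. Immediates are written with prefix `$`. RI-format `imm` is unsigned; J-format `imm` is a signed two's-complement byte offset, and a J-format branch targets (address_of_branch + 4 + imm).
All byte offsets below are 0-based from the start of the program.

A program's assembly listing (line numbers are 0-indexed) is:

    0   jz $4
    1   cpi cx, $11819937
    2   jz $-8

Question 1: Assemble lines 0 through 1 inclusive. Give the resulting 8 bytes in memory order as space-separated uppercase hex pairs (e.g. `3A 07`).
0. jz fields op=0x16:6|imm=4:26 → word 58000004h → 58 00 00 04
1. cpi fields op=0x1e:6|rd=2:2|imm=11819937:24 → word 7ab45ba1h → 7a b4 5b a1

58 00 00 04 7A B4 5B A1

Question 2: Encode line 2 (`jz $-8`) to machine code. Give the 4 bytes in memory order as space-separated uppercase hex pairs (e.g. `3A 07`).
5B FF FF F8

line 2 (jz): pack op=0x16:6|imm=-8:26 = 0x5bfffff8; big→ 5b ff ff f8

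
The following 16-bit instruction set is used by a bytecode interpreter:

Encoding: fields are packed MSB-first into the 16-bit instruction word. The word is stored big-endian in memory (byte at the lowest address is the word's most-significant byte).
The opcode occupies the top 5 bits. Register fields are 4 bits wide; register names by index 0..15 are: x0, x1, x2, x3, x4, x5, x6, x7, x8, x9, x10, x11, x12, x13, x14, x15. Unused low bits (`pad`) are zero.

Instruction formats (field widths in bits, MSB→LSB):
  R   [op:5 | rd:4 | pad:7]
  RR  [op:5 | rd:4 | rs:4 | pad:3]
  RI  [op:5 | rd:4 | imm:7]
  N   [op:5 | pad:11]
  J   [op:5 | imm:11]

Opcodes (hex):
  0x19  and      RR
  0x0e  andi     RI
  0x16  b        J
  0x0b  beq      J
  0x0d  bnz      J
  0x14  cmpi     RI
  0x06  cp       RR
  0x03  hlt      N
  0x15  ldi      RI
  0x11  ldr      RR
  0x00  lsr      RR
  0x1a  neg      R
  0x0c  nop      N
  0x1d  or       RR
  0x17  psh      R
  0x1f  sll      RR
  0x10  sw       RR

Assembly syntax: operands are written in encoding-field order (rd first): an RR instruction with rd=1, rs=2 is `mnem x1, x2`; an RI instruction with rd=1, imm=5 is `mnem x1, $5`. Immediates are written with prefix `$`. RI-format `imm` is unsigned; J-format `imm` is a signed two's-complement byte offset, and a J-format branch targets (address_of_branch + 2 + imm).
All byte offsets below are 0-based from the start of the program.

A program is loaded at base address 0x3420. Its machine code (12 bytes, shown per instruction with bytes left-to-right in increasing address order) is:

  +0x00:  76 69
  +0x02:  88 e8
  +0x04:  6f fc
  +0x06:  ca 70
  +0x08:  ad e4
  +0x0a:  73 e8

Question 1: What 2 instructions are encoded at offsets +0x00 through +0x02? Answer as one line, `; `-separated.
andi x12, $105; ldr x1, x13

@+00  big-endian(76 69) = 0x7669
  op=0x7669>>11=0xe ⇒ andi (RI)
  [10:7] rd=12 = x12
  [6:0] imm=105 = $105
@+02  big-endian(88 e8) = 0x88e8
  op=0x88e8>>11=0x11 ⇒ ldr (RR)
  [10:7] rd=1 = x1
  [6:3] rs=13 = x13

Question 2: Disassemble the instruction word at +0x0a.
off 0x0a: read 73 e8 as big → 0x73e8
  top 5b → 0xe → andi [RI]
  rd@[10:7]=0x7 ⇒ x7
  imm@[6:0]=0x68 ⇒ $104

andi x7, $104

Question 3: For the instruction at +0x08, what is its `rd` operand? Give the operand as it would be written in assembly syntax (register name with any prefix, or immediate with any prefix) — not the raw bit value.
x11

off 0x08: read ad e4 as big → 0xade4
  opcode bits[15:11]=0x15: ldi/RI
  [10:7] rd=11 = x11
  [6:0] imm=100 = $100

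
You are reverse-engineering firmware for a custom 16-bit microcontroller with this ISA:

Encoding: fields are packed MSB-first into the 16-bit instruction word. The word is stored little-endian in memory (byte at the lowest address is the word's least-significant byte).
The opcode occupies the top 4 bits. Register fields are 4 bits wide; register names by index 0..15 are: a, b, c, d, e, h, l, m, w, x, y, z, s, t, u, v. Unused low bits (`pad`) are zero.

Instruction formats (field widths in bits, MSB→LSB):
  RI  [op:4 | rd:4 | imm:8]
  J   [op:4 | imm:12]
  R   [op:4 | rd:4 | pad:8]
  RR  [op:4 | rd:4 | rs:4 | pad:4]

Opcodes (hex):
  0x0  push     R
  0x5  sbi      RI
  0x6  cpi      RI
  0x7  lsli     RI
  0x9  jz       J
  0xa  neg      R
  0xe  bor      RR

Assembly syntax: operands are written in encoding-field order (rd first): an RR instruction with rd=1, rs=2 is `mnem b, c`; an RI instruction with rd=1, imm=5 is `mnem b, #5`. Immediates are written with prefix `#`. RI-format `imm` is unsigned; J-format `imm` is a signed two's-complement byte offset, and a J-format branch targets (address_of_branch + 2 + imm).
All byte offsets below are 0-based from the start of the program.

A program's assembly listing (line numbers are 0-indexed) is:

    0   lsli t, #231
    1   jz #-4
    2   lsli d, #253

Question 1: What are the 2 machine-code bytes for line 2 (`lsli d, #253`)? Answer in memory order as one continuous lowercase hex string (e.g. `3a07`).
fd73

L2: lsli op=0x7:4|rd=3:4|imm=253:8 ⇒ 0x73fd ⇒ little fd 73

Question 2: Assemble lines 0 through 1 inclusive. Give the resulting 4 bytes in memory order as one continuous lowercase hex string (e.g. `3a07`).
0. lsli fields op=0x7:4|rd=13:4|imm=231:8 → word 7de7h → e7 7d
1. jz fields op=0x9:4|imm=-4:12 → word 9ffch → fc 9f

e77dfc9f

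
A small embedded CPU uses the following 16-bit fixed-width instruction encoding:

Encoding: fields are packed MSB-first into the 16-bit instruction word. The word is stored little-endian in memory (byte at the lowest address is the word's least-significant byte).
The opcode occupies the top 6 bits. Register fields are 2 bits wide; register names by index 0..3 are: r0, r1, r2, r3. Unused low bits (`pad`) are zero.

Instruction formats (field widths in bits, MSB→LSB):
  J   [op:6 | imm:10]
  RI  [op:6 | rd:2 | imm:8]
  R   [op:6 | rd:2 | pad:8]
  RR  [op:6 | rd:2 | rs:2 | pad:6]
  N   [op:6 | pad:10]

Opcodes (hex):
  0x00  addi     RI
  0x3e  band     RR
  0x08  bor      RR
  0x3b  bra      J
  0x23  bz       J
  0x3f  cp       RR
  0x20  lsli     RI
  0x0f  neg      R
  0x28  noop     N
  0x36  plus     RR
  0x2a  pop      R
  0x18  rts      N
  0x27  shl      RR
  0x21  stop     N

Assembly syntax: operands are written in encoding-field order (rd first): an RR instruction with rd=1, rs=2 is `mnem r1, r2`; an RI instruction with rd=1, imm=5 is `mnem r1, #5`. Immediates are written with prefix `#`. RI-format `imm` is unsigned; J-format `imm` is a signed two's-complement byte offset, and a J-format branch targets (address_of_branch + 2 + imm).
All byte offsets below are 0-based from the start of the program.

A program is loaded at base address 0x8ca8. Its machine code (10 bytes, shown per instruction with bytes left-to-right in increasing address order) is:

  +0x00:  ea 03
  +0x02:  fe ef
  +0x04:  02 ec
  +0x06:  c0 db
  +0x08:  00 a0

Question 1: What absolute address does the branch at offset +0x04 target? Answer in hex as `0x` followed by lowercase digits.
0x8cb0

+0x04: 02 ec ⇒ word 0xec02 (little)
  top 6b → 0x3b → bra [J]
  imm: (w>>0)&0x3ff=0x2 → #2
  target = base 0x8ca8 + off 0x04 + 2 + imm 2 = 0x8cb0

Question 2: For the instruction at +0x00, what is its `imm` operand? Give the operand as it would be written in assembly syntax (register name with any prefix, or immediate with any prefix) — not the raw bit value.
[00] ea 03 → 0x03ea
  opcode bits[15:10]=0x0: addi/RI
  [9:8] rd=3 = r3
  [7:0] imm=234 = #234

#234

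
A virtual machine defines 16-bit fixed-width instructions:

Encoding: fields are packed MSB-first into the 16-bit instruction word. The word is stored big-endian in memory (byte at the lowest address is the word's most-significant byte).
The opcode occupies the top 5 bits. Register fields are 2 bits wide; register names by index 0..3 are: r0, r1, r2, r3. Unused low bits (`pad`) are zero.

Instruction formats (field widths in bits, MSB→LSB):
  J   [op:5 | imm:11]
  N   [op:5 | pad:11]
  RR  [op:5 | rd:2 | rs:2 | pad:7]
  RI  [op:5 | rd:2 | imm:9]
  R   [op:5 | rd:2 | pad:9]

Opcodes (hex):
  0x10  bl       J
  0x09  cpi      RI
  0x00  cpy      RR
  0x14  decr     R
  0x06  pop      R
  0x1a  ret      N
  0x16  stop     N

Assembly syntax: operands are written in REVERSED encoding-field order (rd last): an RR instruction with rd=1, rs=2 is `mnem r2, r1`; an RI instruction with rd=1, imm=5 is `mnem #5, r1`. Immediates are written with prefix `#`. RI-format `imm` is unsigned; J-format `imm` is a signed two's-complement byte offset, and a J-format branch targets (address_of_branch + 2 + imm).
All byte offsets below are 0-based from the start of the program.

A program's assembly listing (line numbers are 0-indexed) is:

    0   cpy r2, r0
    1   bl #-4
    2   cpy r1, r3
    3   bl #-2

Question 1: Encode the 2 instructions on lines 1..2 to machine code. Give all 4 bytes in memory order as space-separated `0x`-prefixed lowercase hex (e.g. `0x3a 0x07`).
1. bl fields op=0x10:5|imm=-4:11 → word 87fch → 87 fc
2. cpy fields op=0x0:5|rd=3:2|rs=1:2|pad=0:7 → word 0680h → 06 80

0x87 0xfc 0x06 0x80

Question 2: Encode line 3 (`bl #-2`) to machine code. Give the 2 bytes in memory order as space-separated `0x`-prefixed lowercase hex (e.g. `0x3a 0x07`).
0x87 0xfe

L3: bl op=0x10:5|imm=-2:11 ⇒ 0x87fe ⇒ big 87 fe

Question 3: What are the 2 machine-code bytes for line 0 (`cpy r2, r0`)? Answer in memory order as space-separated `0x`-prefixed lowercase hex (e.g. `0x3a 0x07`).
0. cpy fields op=0x0:5|rd=0:2|rs=2:2|pad=0:7 → word 0100h → 01 00

0x01 0x00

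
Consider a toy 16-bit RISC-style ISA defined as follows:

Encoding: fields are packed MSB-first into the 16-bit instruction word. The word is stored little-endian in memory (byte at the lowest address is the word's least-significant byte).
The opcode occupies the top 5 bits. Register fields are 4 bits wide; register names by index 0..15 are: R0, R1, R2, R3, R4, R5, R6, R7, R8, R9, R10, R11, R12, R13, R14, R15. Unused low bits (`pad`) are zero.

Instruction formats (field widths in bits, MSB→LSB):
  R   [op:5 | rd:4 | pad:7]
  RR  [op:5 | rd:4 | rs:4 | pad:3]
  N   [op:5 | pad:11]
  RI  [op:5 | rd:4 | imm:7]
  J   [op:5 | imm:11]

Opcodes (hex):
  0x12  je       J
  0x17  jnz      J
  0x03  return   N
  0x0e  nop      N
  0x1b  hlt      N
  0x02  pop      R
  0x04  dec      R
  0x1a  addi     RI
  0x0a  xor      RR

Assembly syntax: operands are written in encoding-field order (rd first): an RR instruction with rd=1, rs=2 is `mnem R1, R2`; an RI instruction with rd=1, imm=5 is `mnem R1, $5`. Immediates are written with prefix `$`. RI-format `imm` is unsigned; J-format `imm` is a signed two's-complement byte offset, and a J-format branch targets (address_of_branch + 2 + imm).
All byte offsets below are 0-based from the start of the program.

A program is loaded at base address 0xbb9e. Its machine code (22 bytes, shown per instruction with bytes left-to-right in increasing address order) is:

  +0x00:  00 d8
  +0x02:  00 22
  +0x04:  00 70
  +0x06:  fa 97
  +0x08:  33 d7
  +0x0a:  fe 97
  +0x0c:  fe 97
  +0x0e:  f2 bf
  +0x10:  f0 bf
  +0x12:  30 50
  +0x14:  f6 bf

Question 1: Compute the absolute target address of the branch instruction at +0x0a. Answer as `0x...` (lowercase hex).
@+0a  little-endian(fe 97) = 0x97fe
  opcode bits[15:11]=0x12: je/J
  imm@[10:0]=0x7fe (s11→-2) ⇒ $-2
  target = base 0xbb9e + off 0x0a + 2 + imm -2 = 0xbba8

0xbba8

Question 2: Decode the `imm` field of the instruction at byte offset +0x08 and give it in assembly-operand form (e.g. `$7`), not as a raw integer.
@+08  little-endian(33 d7) = 0xd733
  op=0xd733>>11=0x1a ⇒ addi (RI)
  rd@[10:7]=0xe ⇒ R14
  imm@[6:0]=0x33 ⇒ $51

$51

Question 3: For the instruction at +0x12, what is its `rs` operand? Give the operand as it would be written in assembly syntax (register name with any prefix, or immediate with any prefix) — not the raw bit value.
R6

off 0x12: read 30 50 as little → 0x5030
  top 5b → 0xa → xor [RR]
  [10:7] rd=0 = R0
  [6:3] rs=6 = R6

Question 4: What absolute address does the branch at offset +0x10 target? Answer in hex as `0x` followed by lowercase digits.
+0x10: f0 bf ⇒ word 0xbff0 (little)
  top 5b → 0x17 → jnz [J]
  imm: (w>>0)&0x7ff=0x7f0 (s11→-16) → $-16
  target = base 0xbb9e + off 0x10 + 2 + imm -16 = 0xbba0

0xbba0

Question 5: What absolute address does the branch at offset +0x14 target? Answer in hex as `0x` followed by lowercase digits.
0xbbaa

+0x14: f6 bf ⇒ word 0xbff6 (little)
  op=0xbff6>>11=0x17 ⇒ jnz (J)
  [10:0] imm=2038 (s11→-10) = $-10
  target = base 0xbb9e + off 0x14 + 2 + imm -10 = 0xbbaa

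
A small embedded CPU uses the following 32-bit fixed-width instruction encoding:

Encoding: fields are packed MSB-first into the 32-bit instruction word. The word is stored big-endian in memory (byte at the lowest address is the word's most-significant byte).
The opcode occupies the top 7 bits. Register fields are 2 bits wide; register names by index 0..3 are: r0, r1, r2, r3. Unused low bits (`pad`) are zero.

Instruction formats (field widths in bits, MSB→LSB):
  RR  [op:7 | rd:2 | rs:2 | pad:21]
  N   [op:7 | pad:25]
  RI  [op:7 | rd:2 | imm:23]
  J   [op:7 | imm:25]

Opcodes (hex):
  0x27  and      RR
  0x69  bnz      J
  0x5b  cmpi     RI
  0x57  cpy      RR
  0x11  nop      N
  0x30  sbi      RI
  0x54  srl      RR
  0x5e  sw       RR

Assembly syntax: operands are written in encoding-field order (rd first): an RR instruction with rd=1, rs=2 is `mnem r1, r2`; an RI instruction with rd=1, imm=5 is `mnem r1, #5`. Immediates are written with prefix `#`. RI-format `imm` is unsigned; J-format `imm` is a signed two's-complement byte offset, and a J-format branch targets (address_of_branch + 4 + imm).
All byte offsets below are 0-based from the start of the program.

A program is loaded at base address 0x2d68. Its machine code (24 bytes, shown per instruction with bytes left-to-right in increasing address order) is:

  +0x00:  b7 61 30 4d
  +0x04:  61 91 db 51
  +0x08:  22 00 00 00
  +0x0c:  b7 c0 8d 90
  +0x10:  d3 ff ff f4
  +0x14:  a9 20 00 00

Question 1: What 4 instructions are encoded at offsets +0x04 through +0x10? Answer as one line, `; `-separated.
+0x04: 61 91 db 51 ⇒ word 0x6191db51 (big)
  opcode bits[31:25]=0x30: sbi/RI
  rd@[24:23]=0x3 ⇒ r3
  imm@[22:0]=0x11db51 ⇒ #1170257
+0x08: 22 00 00 00 ⇒ word 0x22000000 (big)
  opcode bits[31:25]=0x11: nop/N
+0x0c: b7 c0 8d 90 ⇒ word 0xb7c08d90 (big)
  opcode bits[31:25]=0x5b: cmpi/RI
  rd@[24:23]=0x3 ⇒ r3
  imm@[22:0]=0x408d90 ⇒ #4230544
+0x10: d3 ff ff f4 ⇒ word 0xd3fffff4 (big)
  opcode bits[31:25]=0x69: bnz/J
  imm@[24:0]=0x1fffff4 (s25→-12) ⇒ #-12

sbi r3, #1170257; nop; cmpi r3, #4230544; bnz #-12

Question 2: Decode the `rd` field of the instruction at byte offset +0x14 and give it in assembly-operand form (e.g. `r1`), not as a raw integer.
@+14  big-endian(a9 20 00 00) = 0xa9200000
  opcode bits[31:25]=0x54: srl/RR
  [24:23] rd=2 = r2
  [22:21] rs=1 = r1

r2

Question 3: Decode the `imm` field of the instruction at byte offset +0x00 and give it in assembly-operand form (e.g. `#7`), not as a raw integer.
#6369357

@+00  big-endian(b7 61 30 4d) = 0xb761304d
  top 7b → 0x5b → cmpi [RI]
  rd@[24:23]=0x2 ⇒ r2
  imm@[22:0]=0x61304d ⇒ #6369357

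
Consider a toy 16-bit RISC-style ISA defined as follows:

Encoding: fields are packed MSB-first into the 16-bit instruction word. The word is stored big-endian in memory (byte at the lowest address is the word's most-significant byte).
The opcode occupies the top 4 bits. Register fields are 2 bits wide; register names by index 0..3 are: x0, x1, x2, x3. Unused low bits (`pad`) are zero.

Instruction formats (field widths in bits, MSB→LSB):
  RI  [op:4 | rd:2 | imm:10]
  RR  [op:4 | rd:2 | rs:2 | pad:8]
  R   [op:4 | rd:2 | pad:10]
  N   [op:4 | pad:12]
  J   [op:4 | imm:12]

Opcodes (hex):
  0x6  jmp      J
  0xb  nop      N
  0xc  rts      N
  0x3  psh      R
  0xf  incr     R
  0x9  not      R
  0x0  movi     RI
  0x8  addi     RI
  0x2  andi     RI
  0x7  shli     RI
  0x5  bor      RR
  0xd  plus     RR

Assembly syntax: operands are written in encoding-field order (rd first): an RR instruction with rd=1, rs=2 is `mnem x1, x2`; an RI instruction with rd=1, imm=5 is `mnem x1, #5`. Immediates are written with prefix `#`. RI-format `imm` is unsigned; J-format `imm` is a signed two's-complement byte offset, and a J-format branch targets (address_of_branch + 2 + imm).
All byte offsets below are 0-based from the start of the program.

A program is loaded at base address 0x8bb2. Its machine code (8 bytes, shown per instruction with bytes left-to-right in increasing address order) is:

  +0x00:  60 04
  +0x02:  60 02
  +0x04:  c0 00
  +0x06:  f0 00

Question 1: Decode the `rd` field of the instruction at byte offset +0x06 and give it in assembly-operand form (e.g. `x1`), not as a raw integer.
off 0x06: read f0 00 as big → 0xf000
  opcode bits[15:12]=0xf: incr/R
  [11:10] rd=0 = x0

x0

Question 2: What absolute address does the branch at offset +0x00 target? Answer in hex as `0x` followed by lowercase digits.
+0x00: 60 04 ⇒ word 0x6004 (big)
  opcode bits[15:12]=0x6: jmp/J
  imm: (w>>0)&0xfff=0x4 → #4
  target = base 0x8bb2 + off 0x00 + 2 + imm 4 = 0x8bb8

0x8bb8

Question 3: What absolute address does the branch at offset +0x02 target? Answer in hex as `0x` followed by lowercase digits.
0x8bb8

off 0x02: read 60 02 as big → 0x6002
  top 4b → 0x6 → jmp [J]
  imm: (w>>0)&0xfff=0x2 → #2
  target = base 0x8bb2 + off 0x02 + 2 + imm 2 = 0x8bb8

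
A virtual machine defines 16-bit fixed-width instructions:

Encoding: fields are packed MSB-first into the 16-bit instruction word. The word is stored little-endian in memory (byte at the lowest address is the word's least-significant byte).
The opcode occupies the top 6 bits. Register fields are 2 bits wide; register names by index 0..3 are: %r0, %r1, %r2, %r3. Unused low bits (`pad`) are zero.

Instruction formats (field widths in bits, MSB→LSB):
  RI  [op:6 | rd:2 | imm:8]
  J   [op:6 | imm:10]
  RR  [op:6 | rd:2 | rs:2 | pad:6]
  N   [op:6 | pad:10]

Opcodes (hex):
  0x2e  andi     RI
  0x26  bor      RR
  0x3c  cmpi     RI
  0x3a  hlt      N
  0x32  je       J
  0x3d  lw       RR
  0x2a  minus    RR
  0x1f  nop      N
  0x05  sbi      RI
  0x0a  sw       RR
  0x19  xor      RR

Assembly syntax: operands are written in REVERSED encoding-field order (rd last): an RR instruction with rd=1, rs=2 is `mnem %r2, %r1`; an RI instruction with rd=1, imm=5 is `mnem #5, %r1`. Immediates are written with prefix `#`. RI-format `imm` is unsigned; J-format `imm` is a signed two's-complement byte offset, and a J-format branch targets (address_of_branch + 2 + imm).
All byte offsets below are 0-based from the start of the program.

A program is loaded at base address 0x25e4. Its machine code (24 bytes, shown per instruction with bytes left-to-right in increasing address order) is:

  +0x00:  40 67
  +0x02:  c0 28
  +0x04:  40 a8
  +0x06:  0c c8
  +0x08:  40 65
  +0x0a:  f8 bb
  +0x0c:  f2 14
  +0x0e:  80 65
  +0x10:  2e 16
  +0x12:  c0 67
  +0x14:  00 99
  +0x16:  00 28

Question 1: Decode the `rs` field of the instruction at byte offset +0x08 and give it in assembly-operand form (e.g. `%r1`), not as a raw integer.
@+08  little-endian(40 65) = 0x6540
  opcode bits[15:10]=0x19: xor/RR
  [9:8] rd=1 = %r1
  [7:6] rs=1 = %r1

%r1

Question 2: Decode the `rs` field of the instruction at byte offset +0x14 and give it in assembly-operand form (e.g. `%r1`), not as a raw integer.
%r0

off 0x14: read 00 99 as little → 0x9900
  top 6b → 0x26 → bor [RR]
  rd@[9:8]=0x1 ⇒ %r1
  rs@[7:6]=0x0 ⇒ %r0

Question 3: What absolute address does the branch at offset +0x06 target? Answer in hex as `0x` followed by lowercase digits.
0x25f8

@+06  little-endian(0c c8) = 0xc80c
  op=0xc80c>>10=0x32 ⇒ je (J)
  [9:0] imm=12 = #12
  target = base 0x25e4 + off 0x06 + 2 + imm 12 = 0x25f8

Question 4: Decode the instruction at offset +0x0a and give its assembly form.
andi #248, %r3

[0a] f8 bb → 0xbbf8
  op=0xbbf8>>10=0x2e ⇒ andi (RI)
  [9:8] rd=3 = %r3
  [7:0] imm=248 = #248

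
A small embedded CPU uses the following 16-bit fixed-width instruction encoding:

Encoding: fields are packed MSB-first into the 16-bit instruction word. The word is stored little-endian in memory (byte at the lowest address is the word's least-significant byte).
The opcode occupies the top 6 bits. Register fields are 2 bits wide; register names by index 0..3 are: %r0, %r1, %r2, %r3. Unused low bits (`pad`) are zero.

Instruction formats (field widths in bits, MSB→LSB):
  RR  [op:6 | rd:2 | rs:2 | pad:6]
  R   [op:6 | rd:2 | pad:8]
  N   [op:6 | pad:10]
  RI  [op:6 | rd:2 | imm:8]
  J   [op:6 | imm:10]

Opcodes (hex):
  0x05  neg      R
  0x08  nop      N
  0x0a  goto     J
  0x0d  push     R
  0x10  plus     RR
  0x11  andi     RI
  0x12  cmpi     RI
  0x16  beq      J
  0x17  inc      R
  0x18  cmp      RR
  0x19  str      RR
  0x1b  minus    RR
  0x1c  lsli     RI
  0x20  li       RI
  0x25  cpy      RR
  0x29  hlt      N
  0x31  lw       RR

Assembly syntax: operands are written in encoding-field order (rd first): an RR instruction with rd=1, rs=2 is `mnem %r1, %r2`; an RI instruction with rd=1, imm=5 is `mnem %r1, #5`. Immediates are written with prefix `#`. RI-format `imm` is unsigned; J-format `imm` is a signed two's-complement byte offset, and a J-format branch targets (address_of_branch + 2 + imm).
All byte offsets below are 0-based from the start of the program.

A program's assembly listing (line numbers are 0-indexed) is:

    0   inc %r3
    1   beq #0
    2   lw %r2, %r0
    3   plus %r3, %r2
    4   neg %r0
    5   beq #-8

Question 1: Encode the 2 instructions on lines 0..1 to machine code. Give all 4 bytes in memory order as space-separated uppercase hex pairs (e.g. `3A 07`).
0. inc fields op=0x17:6|rd=3:2|pad=0:8 → word 5f00h → 00 5f
1. beq fields op=0x16:6|imm=0:10 → word 5800h → 00 58

00 5F 00 58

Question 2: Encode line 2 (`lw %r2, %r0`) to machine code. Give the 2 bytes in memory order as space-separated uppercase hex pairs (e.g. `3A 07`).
00 C6

L2: lw op=0x31:6|rd=2:2|rs=0:2|pad=0:6 ⇒ 0xc600 ⇒ little 00 c6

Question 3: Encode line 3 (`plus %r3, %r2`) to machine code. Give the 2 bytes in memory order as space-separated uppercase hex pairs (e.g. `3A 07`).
line 3 (plus): pack op=0x10:6|rd=3:2|rs=2:2|pad=0:6 = 0x4380; little→ 80 43

80 43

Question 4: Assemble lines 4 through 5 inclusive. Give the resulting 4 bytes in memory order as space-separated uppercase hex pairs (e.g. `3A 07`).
00 14 F8 5B

line 4 (neg): pack op=0x5:6|rd=0:2|pad=0:8 = 0x1400; little→ 00 14
line 5 (beq): pack op=0x16:6|imm=-8:10 = 0x5bf8; little→ f8 5b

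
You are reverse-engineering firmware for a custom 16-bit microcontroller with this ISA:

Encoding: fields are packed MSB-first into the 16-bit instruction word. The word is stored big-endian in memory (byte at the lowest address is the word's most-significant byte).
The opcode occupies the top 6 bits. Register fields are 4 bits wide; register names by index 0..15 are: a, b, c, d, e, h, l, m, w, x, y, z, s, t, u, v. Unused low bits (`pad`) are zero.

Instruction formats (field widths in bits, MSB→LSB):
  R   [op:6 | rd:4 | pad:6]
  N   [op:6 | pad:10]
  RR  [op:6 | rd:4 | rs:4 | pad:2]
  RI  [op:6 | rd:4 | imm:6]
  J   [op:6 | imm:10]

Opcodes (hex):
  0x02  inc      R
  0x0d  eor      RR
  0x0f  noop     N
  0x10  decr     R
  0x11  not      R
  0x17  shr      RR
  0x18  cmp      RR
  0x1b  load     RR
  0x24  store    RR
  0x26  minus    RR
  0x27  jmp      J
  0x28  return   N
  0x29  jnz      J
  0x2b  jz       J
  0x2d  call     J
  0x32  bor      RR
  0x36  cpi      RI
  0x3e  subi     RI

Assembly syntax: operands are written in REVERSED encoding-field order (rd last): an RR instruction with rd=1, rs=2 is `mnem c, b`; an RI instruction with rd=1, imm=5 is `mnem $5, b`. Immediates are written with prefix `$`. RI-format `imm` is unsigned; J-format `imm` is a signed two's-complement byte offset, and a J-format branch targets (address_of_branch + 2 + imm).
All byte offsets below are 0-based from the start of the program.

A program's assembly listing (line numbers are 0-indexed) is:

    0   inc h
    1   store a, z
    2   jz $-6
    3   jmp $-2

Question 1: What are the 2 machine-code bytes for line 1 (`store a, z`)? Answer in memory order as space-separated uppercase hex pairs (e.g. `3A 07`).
L1: store op=0x24:6|rd=11:4|rs=0:4|pad=0:2 ⇒ 0x92c0 ⇒ big 92 c0

92 C0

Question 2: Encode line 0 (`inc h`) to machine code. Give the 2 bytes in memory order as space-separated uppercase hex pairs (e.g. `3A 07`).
09 40

0. inc fields op=0x2:6|rd=5:4|pad=0:6 → word 0940h → 09 40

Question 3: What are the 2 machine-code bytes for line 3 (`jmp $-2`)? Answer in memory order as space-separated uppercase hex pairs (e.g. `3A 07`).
9F FE

L3: jmp op=0x27:6|imm=-2:10 ⇒ 0x9ffe ⇒ big 9f fe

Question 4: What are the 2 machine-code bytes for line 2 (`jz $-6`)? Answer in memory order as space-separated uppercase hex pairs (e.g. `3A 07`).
line 2 (jz): pack op=0x2b:6|imm=-6:10 = 0xaffa; big→ af fa

AF FA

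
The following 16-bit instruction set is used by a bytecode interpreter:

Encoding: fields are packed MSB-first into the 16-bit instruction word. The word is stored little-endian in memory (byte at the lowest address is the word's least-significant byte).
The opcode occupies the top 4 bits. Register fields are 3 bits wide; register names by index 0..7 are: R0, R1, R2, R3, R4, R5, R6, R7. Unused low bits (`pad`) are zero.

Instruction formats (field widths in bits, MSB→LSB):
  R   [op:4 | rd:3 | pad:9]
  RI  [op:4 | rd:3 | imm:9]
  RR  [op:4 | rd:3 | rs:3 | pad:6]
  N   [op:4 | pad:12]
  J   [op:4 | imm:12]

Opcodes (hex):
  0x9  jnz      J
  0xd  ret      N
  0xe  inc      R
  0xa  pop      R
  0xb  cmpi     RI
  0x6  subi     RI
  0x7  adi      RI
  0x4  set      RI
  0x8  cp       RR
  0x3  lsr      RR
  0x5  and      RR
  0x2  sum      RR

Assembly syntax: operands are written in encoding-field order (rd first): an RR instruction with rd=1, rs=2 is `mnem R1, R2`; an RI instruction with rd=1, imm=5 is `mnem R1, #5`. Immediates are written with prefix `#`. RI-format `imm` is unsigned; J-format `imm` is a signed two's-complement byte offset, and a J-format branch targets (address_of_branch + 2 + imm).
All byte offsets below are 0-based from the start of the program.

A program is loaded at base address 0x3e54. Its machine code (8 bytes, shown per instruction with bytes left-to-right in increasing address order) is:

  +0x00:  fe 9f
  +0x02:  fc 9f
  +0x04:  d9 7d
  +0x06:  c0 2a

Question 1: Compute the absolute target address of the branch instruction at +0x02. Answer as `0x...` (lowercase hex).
@+02  little-endian(fc 9f) = 0x9ffc
  top 4b → 0x9 → jnz [J]
  [11:0] imm=4092 (s12→-4) = #-4
  target = base 0x3e54 + off 0x02 + 2 + imm -4 = 0x3e54

0x3e54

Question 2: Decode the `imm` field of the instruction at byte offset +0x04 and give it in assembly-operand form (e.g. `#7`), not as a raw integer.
#473

+0x04: d9 7d ⇒ word 0x7dd9 (little)
  op=0x7dd9>>12=0x7 ⇒ adi (RI)
  rd@[11:9]=0x6 ⇒ R6
  imm@[8:0]=0x1d9 ⇒ #473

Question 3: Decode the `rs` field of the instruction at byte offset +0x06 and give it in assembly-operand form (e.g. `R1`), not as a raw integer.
+0x06: c0 2a ⇒ word 0x2ac0 (little)
  top 4b → 0x2 → sum [RR]
  rd@[11:9]=0x5 ⇒ R5
  rs@[8:6]=0x3 ⇒ R3

R3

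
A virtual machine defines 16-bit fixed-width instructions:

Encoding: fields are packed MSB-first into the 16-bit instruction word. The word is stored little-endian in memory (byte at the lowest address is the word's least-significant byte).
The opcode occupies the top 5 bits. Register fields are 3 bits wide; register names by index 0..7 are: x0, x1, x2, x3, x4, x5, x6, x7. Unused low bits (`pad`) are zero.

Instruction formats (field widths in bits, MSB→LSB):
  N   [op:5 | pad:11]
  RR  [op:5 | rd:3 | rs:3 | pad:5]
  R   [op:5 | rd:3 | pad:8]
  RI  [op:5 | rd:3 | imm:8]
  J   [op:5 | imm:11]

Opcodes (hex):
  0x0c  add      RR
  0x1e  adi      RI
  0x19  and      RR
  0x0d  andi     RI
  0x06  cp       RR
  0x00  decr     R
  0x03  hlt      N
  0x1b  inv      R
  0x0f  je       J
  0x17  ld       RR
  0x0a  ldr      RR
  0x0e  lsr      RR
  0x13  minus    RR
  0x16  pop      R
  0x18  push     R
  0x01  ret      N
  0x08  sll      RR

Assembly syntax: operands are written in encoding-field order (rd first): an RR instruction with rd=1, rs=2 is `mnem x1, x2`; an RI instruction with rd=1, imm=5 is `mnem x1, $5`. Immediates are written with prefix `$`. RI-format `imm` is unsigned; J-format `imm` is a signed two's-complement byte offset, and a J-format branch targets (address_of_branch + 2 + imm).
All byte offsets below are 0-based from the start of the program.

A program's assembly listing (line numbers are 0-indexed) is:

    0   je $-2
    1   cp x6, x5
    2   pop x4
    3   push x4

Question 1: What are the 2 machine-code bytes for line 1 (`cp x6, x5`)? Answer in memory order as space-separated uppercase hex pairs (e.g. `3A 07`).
A0 36

1. cp fields op=0x6:5|rd=6:3|rs=5:3|pad=0:5 → word 36a0h → a0 36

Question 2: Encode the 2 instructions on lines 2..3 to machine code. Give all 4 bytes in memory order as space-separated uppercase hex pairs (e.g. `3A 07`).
L2: pop op=0x16:5|rd=4:3|pad=0:8 ⇒ 0xb400 ⇒ little 00 b4
L3: push op=0x18:5|rd=4:3|pad=0:8 ⇒ 0xc400 ⇒ little 00 c4

00 B4 00 C4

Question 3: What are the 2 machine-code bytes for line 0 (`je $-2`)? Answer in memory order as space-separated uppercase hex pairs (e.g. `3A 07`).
0. je fields op=0xf:5|imm=-2:11 → word 7ffeh → fe 7f

FE 7F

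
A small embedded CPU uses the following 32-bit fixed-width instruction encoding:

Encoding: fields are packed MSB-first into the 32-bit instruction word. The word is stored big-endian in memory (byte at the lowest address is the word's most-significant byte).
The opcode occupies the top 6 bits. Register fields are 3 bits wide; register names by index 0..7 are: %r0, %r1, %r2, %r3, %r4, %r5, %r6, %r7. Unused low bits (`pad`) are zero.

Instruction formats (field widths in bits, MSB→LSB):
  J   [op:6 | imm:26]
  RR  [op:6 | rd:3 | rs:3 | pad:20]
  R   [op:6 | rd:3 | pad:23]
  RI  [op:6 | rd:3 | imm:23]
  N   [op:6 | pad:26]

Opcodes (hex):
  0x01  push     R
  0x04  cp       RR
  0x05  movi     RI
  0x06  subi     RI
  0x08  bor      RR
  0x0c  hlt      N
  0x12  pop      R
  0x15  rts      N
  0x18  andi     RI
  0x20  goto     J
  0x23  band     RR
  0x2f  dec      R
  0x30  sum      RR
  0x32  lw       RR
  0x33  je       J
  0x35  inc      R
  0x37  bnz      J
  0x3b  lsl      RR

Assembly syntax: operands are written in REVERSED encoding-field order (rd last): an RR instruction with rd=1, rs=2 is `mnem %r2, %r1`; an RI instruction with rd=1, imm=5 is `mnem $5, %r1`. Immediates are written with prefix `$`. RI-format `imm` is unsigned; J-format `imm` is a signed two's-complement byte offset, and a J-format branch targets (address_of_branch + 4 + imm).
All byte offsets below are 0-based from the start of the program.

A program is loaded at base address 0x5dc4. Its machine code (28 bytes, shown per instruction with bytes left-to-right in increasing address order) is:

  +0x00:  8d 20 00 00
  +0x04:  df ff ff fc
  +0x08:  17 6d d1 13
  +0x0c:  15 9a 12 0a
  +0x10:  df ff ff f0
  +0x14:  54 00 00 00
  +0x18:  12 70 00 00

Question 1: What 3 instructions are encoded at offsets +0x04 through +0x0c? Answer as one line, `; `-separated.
@+04  big-endian(df ff ff fc) = 0xdffffffc
  opcode bits[31:26]=0x37: bnz/J
  imm@[25:0]=0x3fffffc (s26→-4) ⇒ $-4
@+08  big-endian(17 6d d1 13) = 0x176dd113
  opcode bits[31:26]=0x5: movi/RI
  rd@[25:23]=0x6 ⇒ %r6
  imm@[22:0]=0x6dd113 ⇒ $7196947
@+0c  big-endian(15 9a 12 0a) = 0x159a120a
  opcode bits[31:26]=0x5: movi/RI
  rd@[25:23]=0x3 ⇒ %r3
  imm@[22:0]=0x1a120a ⇒ $1708554

bnz $-4; movi $7196947, %r6; movi $1708554, %r3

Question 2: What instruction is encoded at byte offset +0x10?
@+10  big-endian(df ff ff f0) = 0xdffffff0
  top 6b → 0x37 → bnz [J]
  imm: (w>>0)&0x3ffffff=0x3fffff0 (s26→-16) → $-16

bnz $-16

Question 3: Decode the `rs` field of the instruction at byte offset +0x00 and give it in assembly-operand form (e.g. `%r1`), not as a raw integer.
+0x00: 8d 20 00 00 ⇒ word 0x8d200000 (big)
  opcode bits[31:26]=0x23: band/RR
  rd: (w>>23)&0x7=0x2 → %r2
  rs: (w>>20)&0x7=0x2 → %r2

%r2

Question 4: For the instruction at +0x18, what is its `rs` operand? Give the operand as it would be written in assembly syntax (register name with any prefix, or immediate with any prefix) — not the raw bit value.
@+18  big-endian(12 70 00 00) = 0x12700000
  op=0x12700000>>26=0x4 ⇒ cp (RR)
  [25:23] rd=4 = %r4
  [22:20] rs=7 = %r7

%r7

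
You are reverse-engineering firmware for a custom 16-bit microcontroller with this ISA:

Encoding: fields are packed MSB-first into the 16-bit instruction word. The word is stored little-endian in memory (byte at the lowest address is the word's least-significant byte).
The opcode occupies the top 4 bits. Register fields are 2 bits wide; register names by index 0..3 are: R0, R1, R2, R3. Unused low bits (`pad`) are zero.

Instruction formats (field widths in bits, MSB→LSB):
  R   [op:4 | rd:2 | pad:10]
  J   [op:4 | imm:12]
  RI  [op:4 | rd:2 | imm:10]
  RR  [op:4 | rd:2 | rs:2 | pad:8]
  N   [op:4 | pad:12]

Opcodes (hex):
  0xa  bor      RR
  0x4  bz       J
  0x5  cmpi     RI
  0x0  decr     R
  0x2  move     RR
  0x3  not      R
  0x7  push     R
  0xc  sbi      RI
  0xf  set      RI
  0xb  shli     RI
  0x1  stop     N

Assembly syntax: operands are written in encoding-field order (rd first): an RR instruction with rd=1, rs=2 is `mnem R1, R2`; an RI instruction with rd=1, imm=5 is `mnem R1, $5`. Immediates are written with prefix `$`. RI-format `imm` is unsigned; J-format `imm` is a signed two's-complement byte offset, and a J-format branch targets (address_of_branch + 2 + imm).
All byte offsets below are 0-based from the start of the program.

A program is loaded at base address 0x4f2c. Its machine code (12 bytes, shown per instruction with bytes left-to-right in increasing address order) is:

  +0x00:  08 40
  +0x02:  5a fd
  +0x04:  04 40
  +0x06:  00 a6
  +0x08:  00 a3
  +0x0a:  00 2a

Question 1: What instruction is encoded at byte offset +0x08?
bor R0, R3

+0x08: 00 a3 ⇒ word 0xa300 (little)
  top 4b → 0xa → bor [RR]
  rd@[11:10]=0x0 ⇒ R0
  rs@[9:8]=0x3 ⇒ R3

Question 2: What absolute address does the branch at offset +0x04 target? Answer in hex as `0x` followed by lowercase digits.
0x4f36

@+04  little-endian(04 40) = 0x4004
  op=0x4004>>12=0x4 ⇒ bz (J)
  imm: (w>>0)&0xfff=0x4 → $4
  target = base 0x4f2c + off 0x04 + 2 + imm 4 = 0x4f36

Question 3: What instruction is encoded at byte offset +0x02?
+0x02: 5a fd ⇒ word 0xfd5a (little)
  top 4b → 0xf → set [RI]
  rd: (w>>10)&0x3=0x3 → R3
  imm: (w>>0)&0x3ff=0x15a → $346

set R3, $346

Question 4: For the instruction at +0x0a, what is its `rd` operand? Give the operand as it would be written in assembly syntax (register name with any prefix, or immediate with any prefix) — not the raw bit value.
[0a] 00 2a → 0x2a00
  top 4b → 0x2 → move [RR]
  rd: (w>>10)&0x3=0x2 → R2
  rs: (w>>8)&0x3=0x2 → R2

R2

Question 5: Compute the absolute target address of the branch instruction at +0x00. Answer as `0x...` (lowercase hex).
0x4f36

+0x00: 08 40 ⇒ word 0x4008 (little)
  op=0x4008>>12=0x4 ⇒ bz (J)
  imm: (w>>0)&0xfff=0x8 → $8
  target = base 0x4f2c + off 0x00 + 2 + imm 8 = 0x4f36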